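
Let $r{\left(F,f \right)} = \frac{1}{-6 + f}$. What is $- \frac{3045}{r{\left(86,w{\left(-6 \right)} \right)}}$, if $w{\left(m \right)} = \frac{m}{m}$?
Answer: $15225$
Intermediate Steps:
$w{\left(m \right)} = 1$
$- \frac{3045}{r{\left(86,w{\left(-6 \right)} \right)}} = - \frac{3045}{\frac{1}{-6 + 1}} = - \frac{3045}{\frac{1}{-5}} = - \frac{3045}{- \frac{1}{5}} = \left(-3045\right) \left(-5\right) = 15225$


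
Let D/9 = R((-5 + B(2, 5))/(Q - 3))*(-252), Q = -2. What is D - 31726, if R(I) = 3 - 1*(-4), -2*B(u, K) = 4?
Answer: -47602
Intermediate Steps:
B(u, K) = -2 (B(u, K) = -1/2*4 = -2)
R(I) = 7 (R(I) = 3 + 4 = 7)
D = -15876 (D = 9*(7*(-252)) = 9*(-1764) = -15876)
D - 31726 = -15876 - 31726 = -47602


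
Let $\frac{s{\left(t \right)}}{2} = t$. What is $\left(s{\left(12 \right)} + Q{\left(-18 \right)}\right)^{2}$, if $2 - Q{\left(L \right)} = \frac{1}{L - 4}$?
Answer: $\frac{328329}{484} \approx 678.37$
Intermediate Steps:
$s{\left(t \right)} = 2 t$
$Q{\left(L \right)} = 2 - \frac{1}{-4 + L}$ ($Q{\left(L \right)} = 2 - \frac{1}{L - 4} = 2 - \frac{1}{-4 + L}$)
$\left(s{\left(12 \right)} + Q{\left(-18 \right)}\right)^{2} = \left(2 \cdot 12 + \frac{-9 + 2 \left(-18\right)}{-4 - 18}\right)^{2} = \left(24 + \frac{-9 - 36}{-22}\right)^{2} = \left(24 - - \frac{45}{22}\right)^{2} = \left(24 + \frac{45}{22}\right)^{2} = \left(\frac{573}{22}\right)^{2} = \frac{328329}{484}$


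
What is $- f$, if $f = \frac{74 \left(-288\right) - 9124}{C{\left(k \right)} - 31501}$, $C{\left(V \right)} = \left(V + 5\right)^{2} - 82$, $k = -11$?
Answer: $- \frac{30436}{31547} \approx -0.96478$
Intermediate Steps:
$C{\left(V \right)} = -82 + \left(5 + V\right)^{2}$ ($C{\left(V \right)} = \left(5 + V\right)^{2} - 82 = -82 + \left(5 + V\right)^{2}$)
$f = \frac{30436}{31547}$ ($f = \frac{74 \left(-288\right) - 9124}{\left(-82 + \left(5 - 11\right)^{2}\right) - 31501} = \frac{-21312 - 9124}{\left(-82 + \left(-6\right)^{2}\right) - 31501} = - \frac{30436}{\left(-82 + 36\right) - 31501} = - \frac{30436}{-46 - 31501} = - \frac{30436}{-31547} = \left(-30436\right) \left(- \frac{1}{31547}\right) = \frac{30436}{31547} \approx 0.96478$)
$- f = \left(-1\right) \frac{30436}{31547} = - \frac{30436}{31547}$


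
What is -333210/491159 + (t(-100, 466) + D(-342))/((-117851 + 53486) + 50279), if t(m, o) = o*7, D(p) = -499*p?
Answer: -45057984670/3459232837 ≈ -13.025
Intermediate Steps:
t(m, o) = 7*o
-333210/491159 + (t(-100, 466) + D(-342))/((-117851 + 53486) + 50279) = -333210/491159 + (7*466 - 499*(-342))/((-117851 + 53486) + 50279) = -333210*1/491159 + (3262 + 170658)/(-64365 + 50279) = -333210/491159 + 173920/(-14086) = -333210/491159 + 173920*(-1/14086) = -333210/491159 - 86960/7043 = -45057984670/3459232837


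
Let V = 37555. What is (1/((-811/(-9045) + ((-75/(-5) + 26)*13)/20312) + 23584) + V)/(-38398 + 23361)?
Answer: -162722881589055275/65154146390413949 ≈ -2.4975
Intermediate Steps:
(1/((-811/(-9045) + ((-75/(-5) + 26)*13)/20312) + 23584) + V)/(-38398 + 23361) = (1/((-811/(-9045) + ((-75/(-5) + 26)*13)/20312) + 23584) + 37555)/(-38398 + 23361) = (1/((-811*(-1/9045) + ((-75*(-⅕) + 26)*13)*(1/20312)) + 23584) + 37555)/(-15037) = (1/((811/9045 + ((15 + 26)*13)*(1/20312)) + 23584) + 37555)*(-1/15037) = (1/((811/9045 + (41*13)*(1/20312)) + 23584) + 37555)*(-1/15037) = (1/((811/9045 + 533*(1/20312)) + 23584) + 37555)*(-1/15037) = (1/((811/9045 + 533/20312) + 23584) + 37555)*(-1/15037) = (1/(21294017/183722040 + 23584) + 37555)*(-1/15037) = (1/(4332921885377/183722040) + 37555)*(-1/15037) = (183722040/4332921885377 + 37555)*(-1/15037) = (162722881589055275/4332921885377)*(-1/15037) = -162722881589055275/65154146390413949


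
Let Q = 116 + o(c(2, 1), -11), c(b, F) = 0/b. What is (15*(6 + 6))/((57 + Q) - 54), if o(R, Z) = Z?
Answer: 5/3 ≈ 1.6667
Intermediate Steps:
c(b, F) = 0
Q = 105 (Q = 116 - 11 = 105)
(15*(6 + 6))/((57 + Q) - 54) = (15*(6 + 6))/((57 + 105) - 54) = (15*12)/(162 - 54) = 180/108 = (1/108)*180 = 5/3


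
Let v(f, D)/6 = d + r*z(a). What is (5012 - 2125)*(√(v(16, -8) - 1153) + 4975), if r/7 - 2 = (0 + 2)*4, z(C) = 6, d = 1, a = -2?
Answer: 14362825 + 2887*√1373 ≈ 1.4470e+7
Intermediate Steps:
r = 70 (r = 14 + 7*((0 + 2)*4) = 14 + 7*(2*4) = 14 + 7*8 = 14 + 56 = 70)
v(f, D) = 2526 (v(f, D) = 6*(1 + 70*6) = 6*(1 + 420) = 6*421 = 2526)
(5012 - 2125)*(√(v(16, -8) - 1153) + 4975) = (5012 - 2125)*(√(2526 - 1153) + 4975) = 2887*(√1373 + 4975) = 2887*(4975 + √1373) = 14362825 + 2887*√1373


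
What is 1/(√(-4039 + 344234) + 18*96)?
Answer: 1728/2645789 - √340195/2645789 ≈ 0.00043266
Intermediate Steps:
1/(√(-4039 + 344234) + 18*96) = 1/(√340195 + 1728) = 1/(1728 + √340195)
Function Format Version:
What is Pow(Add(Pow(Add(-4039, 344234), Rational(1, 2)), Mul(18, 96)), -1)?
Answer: Add(Rational(1728, 2645789), Mul(Rational(-1, 2645789), Pow(340195, Rational(1, 2)))) ≈ 0.00043266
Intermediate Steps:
Pow(Add(Pow(Add(-4039, 344234), Rational(1, 2)), Mul(18, 96)), -1) = Pow(Add(Pow(340195, Rational(1, 2)), 1728), -1) = Pow(Add(1728, Pow(340195, Rational(1, 2))), -1)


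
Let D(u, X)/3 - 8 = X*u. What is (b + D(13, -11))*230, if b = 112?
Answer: -67390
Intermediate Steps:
D(u, X) = 24 + 3*X*u (D(u, X) = 24 + 3*(X*u) = 24 + 3*X*u)
(b + D(13, -11))*230 = (112 + (24 + 3*(-11)*13))*230 = (112 + (24 - 429))*230 = (112 - 405)*230 = -293*230 = -67390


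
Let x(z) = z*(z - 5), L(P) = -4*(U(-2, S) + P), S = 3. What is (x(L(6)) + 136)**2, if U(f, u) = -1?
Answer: 404496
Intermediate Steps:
L(P) = 4 - 4*P (L(P) = -4*(-1 + P) = 4 - 4*P)
x(z) = z*(-5 + z)
(x(L(6)) + 136)**2 = ((4 - 4*6)*(-5 + (4 - 4*6)) + 136)**2 = ((4 - 24)*(-5 + (4 - 24)) + 136)**2 = (-20*(-5 - 20) + 136)**2 = (-20*(-25) + 136)**2 = (500 + 136)**2 = 636**2 = 404496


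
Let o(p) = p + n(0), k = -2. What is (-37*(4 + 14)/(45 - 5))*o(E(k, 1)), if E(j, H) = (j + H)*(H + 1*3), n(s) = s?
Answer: 333/5 ≈ 66.600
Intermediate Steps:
E(j, H) = (3 + H)*(H + j) (E(j, H) = (H + j)*(H + 3) = (H + j)*(3 + H) = (3 + H)*(H + j))
o(p) = p (o(p) = p + 0 = p)
(-37*(4 + 14)/(45 - 5))*o(E(k, 1)) = (-37*(4 + 14)/(45 - 5))*(1² + 3*1 + 3*(-2) + 1*(-2)) = (-666/40)*(1 + 3 - 6 - 2) = -666/40*(-4) = -37*9/20*(-4) = -333/20*(-4) = 333/5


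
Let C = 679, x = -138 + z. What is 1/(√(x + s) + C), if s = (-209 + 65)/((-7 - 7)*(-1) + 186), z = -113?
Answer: 2425/1647474 - 5*I*√6293/11532318 ≈ 0.0014719 - 3.4394e-5*I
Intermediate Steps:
x = -251 (x = -138 - 113 = -251)
s = -18/25 (s = -144/(-14*(-1) + 186) = -144/(14 + 186) = -144/200 = -144*1/200 = -18/25 ≈ -0.72000)
1/(√(x + s) + C) = 1/(√(-251 - 18/25) + 679) = 1/(√(-6293/25) + 679) = 1/(I*√6293/5 + 679) = 1/(679 + I*√6293/5)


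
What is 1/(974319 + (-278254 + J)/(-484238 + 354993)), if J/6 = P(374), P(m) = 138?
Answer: 129245/125926136581 ≈ 1.0264e-6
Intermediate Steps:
J = 828 (J = 6*138 = 828)
1/(974319 + (-278254 + J)/(-484238 + 354993)) = 1/(974319 + (-278254 + 828)/(-484238 + 354993)) = 1/(974319 - 277426/(-129245)) = 1/(974319 - 277426*(-1/129245)) = 1/(974319 + 277426/129245) = 1/(125926136581/129245) = 129245/125926136581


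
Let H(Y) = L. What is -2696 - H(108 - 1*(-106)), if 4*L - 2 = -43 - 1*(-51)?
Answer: -5397/2 ≈ -2698.5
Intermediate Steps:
L = 5/2 (L = ½ + (-43 - 1*(-51))/4 = ½ + (-43 + 51)/4 = ½ + (¼)*8 = ½ + 2 = 5/2 ≈ 2.5000)
H(Y) = 5/2
-2696 - H(108 - 1*(-106)) = -2696 - 1*5/2 = -2696 - 5/2 = -5397/2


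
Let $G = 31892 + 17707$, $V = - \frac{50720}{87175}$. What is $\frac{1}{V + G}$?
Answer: $\frac{55}{2727913} \approx 2.0162 \cdot 10^{-5}$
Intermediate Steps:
$V = - \frac{32}{55}$ ($V = \left(-50720\right) \frac{1}{87175} = - \frac{32}{55} \approx -0.58182$)
$G = 49599$
$\frac{1}{V + G} = \frac{1}{- \frac{32}{55} + 49599} = \frac{1}{\frac{2727913}{55}} = \frac{55}{2727913}$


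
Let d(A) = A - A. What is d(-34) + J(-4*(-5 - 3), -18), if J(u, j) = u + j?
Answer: 14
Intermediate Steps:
J(u, j) = j + u
d(A) = 0
d(-34) + J(-4*(-5 - 3), -18) = 0 + (-18 - 4*(-5 - 3)) = 0 + (-18 - 4*(-8)) = 0 + (-18 + 32) = 0 + 14 = 14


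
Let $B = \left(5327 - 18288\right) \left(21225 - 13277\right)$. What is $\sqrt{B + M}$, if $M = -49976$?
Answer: $6 i \sqrt{2862889} \approx 10152.0 i$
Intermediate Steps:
$B = -103014028$ ($B = \left(-12961\right) 7948 = -103014028$)
$\sqrt{B + M} = \sqrt{-103014028 - 49976} = \sqrt{-103064004} = 6 i \sqrt{2862889}$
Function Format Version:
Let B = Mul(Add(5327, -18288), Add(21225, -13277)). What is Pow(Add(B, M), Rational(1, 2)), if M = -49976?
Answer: Mul(6, I, Pow(2862889, Rational(1, 2))) ≈ Mul(10152., I)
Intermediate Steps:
B = -103014028 (B = Mul(-12961, 7948) = -103014028)
Pow(Add(B, M), Rational(1, 2)) = Pow(Add(-103014028, -49976), Rational(1, 2)) = Pow(-103064004, Rational(1, 2)) = Mul(6, I, Pow(2862889, Rational(1, 2)))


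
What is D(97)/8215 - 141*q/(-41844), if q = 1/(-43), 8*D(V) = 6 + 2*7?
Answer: 222661/985412252 ≈ 0.00022596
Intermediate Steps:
D(V) = 5/2 (D(V) = (6 + 2*7)/8 = (6 + 14)/8 = (⅛)*20 = 5/2)
q = -1/43 ≈ -0.023256
D(97)/8215 - 141*q/(-41844) = (5/2)/8215 - 141*(-1/43)/(-41844) = (5/2)*(1/8215) + (141/43)*(-1/41844) = 1/3286 - 47/599764 = 222661/985412252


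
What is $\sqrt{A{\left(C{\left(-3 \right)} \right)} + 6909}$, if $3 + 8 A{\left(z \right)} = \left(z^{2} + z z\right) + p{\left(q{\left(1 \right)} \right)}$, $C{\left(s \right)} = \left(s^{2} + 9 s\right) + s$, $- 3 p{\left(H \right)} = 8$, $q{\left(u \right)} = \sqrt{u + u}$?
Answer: $\frac{\sqrt{1010670}}{12} \approx 83.777$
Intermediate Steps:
$q{\left(u \right)} = \sqrt{2} \sqrt{u}$ ($q{\left(u \right)} = \sqrt{2 u} = \sqrt{2} \sqrt{u}$)
$p{\left(H \right)} = - \frac{8}{3}$ ($p{\left(H \right)} = \left(- \frac{1}{3}\right) 8 = - \frac{8}{3}$)
$C{\left(s \right)} = s^{2} + 10 s$
$A{\left(z \right)} = - \frac{17}{24} + \frac{z^{2}}{4}$ ($A{\left(z \right)} = - \frac{3}{8} + \frac{\left(z^{2} + z z\right) - \frac{8}{3}}{8} = - \frac{3}{8} + \frac{\left(z^{2} + z^{2}\right) - \frac{8}{3}}{8} = - \frac{3}{8} + \frac{2 z^{2} - \frac{8}{3}}{8} = - \frac{3}{8} + \frac{- \frac{8}{3} + 2 z^{2}}{8} = - \frac{3}{8} + \left(- \frac{1}{3} + \frac{z^{2}}{4}\right) = - \frac{17}{24} + \frac{z^{2}}{4}$)
$\sqrt{A{\left(C{\left(-3 \right)} \right)} + 6909} = \sqrt{\left(- \frac{17}{24} + \frac{\left(- 3 \left(10 - 3\right)\right)^{2}}{4}\right) + 6909} = \sqrt{\left(- \frac{17}{24} + \frac{\left(\left(-3\right) 7\right)^{2}}{4}\right) + 6909} = \sqrt{\left(- \frac{17}{24} + \frac{\left(-21\right)^{2}}{4}\right) + 6909} = \sqrt{\left(- \frac{17}{24} + \frac{1}{4} \cdot 441\right) + 6909} = \sqrt{\left(- \frac{17}{24} + \frac{441}{4}\right) + 6909} = \sqrt{\frac{2629}{24} + 6909} = \sqrt{\frac{168445}{24}} = \frac{\sqrt{1010670}}{12}$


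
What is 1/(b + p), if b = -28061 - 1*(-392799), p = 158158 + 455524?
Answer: 1/978420 ≈ 1.0221e-6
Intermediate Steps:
p = 613682
b = 364738 (b = -28061 + 392799 = 364738)
1/(b + p) = 1/(364738 + 613682) = 1/978420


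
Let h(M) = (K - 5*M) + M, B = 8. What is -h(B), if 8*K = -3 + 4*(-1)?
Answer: 263/8 ≈ 32.875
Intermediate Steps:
K = -7/8 (K = (-3 + 4*(-1))/8 = (-3 - 4)/8 = (⅛)*(-7) = -7/8 ≈ -0.87500)
h(M) = -7/8 - 4*M (h(M) = (-7/8 - 5*M) + M = -7/8 - 4*M)
-h(B) = -(-7/8 - 4*8) = -(-7/8 - 32) = -1*(-263/8) = 263/8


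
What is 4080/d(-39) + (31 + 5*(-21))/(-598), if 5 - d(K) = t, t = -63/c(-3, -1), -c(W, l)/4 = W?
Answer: 4881197/12259 ≈ 398.17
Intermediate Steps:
c(W, l) = -4*W
t = -21/4 (t = -63/((-4*(-3))) = -63/12 = -63*1/12 = -21/4 ≈ -5.2500)
d(K) = 41/4 (d(K) = 5 - 1*(-21/4) = 5 + 21/4 = 41/4)
4080/d(-39) + (31 + 5*(-21))/(-598) = 4080/(41/4) + (31 + 5*(-21))/(-598) = 4080*(4/41) + (31 - 105)*(-1/598) = 16320/41 - 74*(-1/598) = 16320/41 + 37/299 = 4881197/12259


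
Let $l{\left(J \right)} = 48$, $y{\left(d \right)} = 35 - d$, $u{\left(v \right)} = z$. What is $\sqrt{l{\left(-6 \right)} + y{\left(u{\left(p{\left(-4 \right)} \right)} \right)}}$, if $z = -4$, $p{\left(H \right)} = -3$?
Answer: $\sqrt{87} \approx 9.3274$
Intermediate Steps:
$u{\left(v \right)} = -4$
$\sqrt{l{\left(-6 \right)} + y{\left(u{\left(p{\left(-4 \right)} \right)} \right)}} = \sqrt{48 + \left(35 - -4\right)} = \sqrt{48 + \left(35 + 4\right)} = \sqrt{48 + 39} = \sqrt{87}$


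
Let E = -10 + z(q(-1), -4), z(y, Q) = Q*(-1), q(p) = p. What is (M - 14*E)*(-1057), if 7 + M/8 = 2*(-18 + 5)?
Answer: 190260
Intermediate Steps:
z(y, Q) = -Q
E = -6 (E = -10 - 1*(-4) = -10 + 4 = -6)
M = -264 (M = -56 + 8*(2*(-18 + 5)) = -56 + 8*(2*(-13)) = -56 + 8*(-26) = -56 - 208 = -264)
(M - 14*E)*(-1057) = (-264 - 14*(-6))*(-1057) = (-264 + 84)*(-1057) = -180*(-1057) = 190260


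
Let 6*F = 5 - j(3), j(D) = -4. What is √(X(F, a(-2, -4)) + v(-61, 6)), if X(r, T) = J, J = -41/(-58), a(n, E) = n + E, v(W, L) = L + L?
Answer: √42746/58 ≈ 3.5647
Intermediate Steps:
v(W, L) = 2*L
a(n, E) = E + n
F = 3/2 (F = (5 - 1*(-4))/6 = (5 + 4)/6 = (⅙)*9 = 3/2 ≈ 1.5000)
J = 41/58 (J = -41*(-1/58) = 41/58 ≈ 0.70690)
X(r, T) = 41/58
√(X(F, a(-2, -4)) + v(-61, 6)) = √(41/58 + 2*6) = √(41/58 + 12) = √(737/58) = √42746/58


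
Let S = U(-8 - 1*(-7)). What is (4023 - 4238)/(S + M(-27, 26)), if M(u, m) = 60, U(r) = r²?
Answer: -215/61 ≈ -3.5246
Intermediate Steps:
S = 1 (S = (-8 - 1*(-7))² = (-8 + 7)² = (-1)² = 1)
(4023 - 4238)/(S + M(-27, 26)) = (4023 - 4238)/(1 + 60) = -215/61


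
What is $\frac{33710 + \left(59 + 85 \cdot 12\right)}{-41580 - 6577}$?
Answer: $- \frac{34789}{48157} \approx -0.72241$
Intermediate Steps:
$\frac{33710 + \left(59 + 85 \cdot 12\right)}{-41580 - 6577} = \frac{33710 + \left(59 + 1020\right)}{-48157} = \left(33710 + 1079\right) \left(- \frac{1}{48157}\right) = 34789 \left(- \frac{1}{48157}\right) = - \frac{34789}{48157}$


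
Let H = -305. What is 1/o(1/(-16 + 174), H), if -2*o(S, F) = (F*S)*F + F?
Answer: -316/44835 ≈ -0.0070481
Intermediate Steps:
o(S, F) = -F/2 - S*F**2/2 (o(S, F) = -((F*S)*F + F)/2 = -(S*F**2 + F)/2 = -(F + S*F**2)/2 = -F/2 - S*F**2/2)
1/o(1/(-16 + 174), H) = 1/(-1/2*(-305)*(1 - 305/(-16 + 174))) = 1/(-1/2*(-305)*(1 - 305/158)) = 1/(-1/2*(-305)*(-147/158)) = 1/(-44835/316) = -316/44835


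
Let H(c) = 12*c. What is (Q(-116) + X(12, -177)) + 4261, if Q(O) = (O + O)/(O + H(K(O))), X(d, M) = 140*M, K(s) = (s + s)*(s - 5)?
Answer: -59566659/2903 ≈ -20519.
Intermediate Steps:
K(s) = 2*s*(-5 + s) (K(s) = (2*s)*(-5 + s) = 2*s*(-5 + s))
Q(O) = 2*O/(O + 24*O*(-5 + O)) (Q(O) = (O + O)/(O + 12*(2*O*(-5 + O))) = (2*O)/(O + 24*O*(-5 + O)) = 2*O/(O + 24*O*(-5 + O)))
(Q(-116) + X(12, -177)) + 4261 = (2/(-119 + 24*(-116)) + 140*(-177)) + 4261 = (2/(-119 - 2784) - 24780) + 4261 = (2/(-2903) - 24780) + 4261 = (2*(-1/2903) - 24780) + 4261 = (-2/2903 - 24780) + 4261 = -71936342/2903 + 4261 = -59566659/2903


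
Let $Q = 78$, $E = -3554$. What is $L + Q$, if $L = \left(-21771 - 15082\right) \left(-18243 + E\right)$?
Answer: $803284919$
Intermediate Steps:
$L = 803284841$ ($L = \left(-21771 - 15082\right) \left(-18243 - 3554\right) = \left(-36853\right) \left(-21797\right) = 803284841$)
$L + Q = 803284841 + 78 = 803284919$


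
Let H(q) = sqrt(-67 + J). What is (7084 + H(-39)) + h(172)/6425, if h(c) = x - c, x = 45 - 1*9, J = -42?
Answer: 45514564/6425 + I*sqrt(109) ≈ 7084.0 + 10.44*I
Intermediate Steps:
x = 36 (x = 45 - 9 = 36)
h(c) = 36 - c
H(q) = I*sqrt(109) (H(q) = sqrt(-67 - 42) = sqrt(-109) = I*sqrt(109))
(7084 + H(-39)) + h(172)/6425 = (7084 + I*sqrt(109)) + (36 - 1*172)/6425 = (7084 + I*sqrt(109)) + (36 - 172)*(1/6425) = (7084 + I*sqrt(109)) - 136*1/6425 = (7084 + I*sqrt(109)) - 136/6425 = 45514564/6425 + I*sqrt(109)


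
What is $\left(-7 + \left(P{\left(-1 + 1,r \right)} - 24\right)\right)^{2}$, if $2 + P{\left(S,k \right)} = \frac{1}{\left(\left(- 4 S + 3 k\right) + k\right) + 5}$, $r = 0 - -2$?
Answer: $\frac{183184}{169} \approx 1083.9$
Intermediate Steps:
$r = 2$ ($r = 0 + 2 = 2$)
$P{\left(S,k \right)} = -2 + \frac{1}{5 - 4 S + 4 k}$ ($P{\left(S,k \right)} = -2 + \frac{1}{\left(\left(- 4 S + 3 k\right) + k\right) + 5} = -2 + \frac{1}{\left(- 4 S + 4 k\right) + 5} = -2 + \frac{1}{5 - 4 S + 4 k}$)
$\left(-7 + \left(P{\left(-1 + 1,r \right)} - 24\right)\right)^{2} = \left(-7 - \left(24 - \frac{-9 - 16 + 8 \left(-1 + 1\right)}{5 - 4 \left(-1 + 1\right) + 4 \cdot 2}\right)\right)^{2} = \left(-7 - \left(24 - \frac{-9 - 16 + 8 \cdot 0}{5 - 0 + 8}\right)\right)^{2} = \left(-7 - \left(24 - \frac{-9 - 16 + 0}{5 + 0 + 8}\right)\right)^{2} = \left(-7 - \left(24 - \frac{1}{13} \left(-25\right)\right)\right)^{2} = \left(-7 + \left(\frac{1}{13} \left(-25\right) - 24\right)\right)^{2} = \left(-7 - \frac{337}{13}\right)^{2} = \left(- \frac{428}{13}\right)^{2} = \frac{183184}{169}$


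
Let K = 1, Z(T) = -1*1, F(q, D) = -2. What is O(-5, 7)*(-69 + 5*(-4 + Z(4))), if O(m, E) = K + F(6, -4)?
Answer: 94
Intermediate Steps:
Z(T) = -1
O(m, E) = -1 (O(m, E) = 1 - 2 = -1)
O(-5, 7)*(-69 + 5*(-4 + Z(4))) = -(-69 + 5*(-4 - 1)) = -(-69 + 5*(-5)) = -(-69 - 25) = -1*(-94) = 94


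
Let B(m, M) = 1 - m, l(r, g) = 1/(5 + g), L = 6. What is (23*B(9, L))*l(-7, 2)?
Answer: -184/7 ≈ -26.286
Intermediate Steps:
(23*B(9, L))*l(-7, 2) = (23*(1 - 1*9))/(5 + 2) = (23*(1 - 9))/7 = (23*(-8))*(⅐) = -184*⅐ = -184/7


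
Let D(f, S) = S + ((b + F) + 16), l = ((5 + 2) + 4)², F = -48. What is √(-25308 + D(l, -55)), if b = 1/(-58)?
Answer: I*√85428838/58 ≈ 159.36*I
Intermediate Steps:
b = -1/58 ≈ -0.017241
l = 121 (l = (7 + 4)² = 11² = 121)
D(f, S) = -1857/58 + S (D(f, S) = S + ((-1/58 - 48) + 16) = S + (-2785/58 + 16) = S - 1857/58 = -1857/58 + S)
√(-25308 + D(l, -55)) = √(-25308 + (-1857/58 - 55)) = √(-25308 - 5047/58) = √(-1472911/58) = I*√85428838/58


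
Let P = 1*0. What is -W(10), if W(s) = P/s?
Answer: 0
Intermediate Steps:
P = 0
W(s) = 0 (W(s) = 0/s = 0)
-W(10) = -1*0 = 0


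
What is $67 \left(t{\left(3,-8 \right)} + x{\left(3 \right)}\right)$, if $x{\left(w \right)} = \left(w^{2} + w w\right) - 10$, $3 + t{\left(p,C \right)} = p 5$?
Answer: $1340$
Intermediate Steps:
$t{\left(p,C \right)} = -3 + 5 p$ ($t{\left(p,C \right)} = -3 + p 5 = -3 + 5 p$)
$x{\left(w \right)} = -10 + 2 w^{2}$ ($x{\left(w \right)} = \left(w^{2} + w^{2}\right) - 10 = 2 w^{2} - 10 = -10 + 2 w^{2}$)
$67 \left(t{\left(3,-8 \right)} + x{\left(3 \right)}\right) = 67 \left(\left(-3 + 5 \cdot 3\right) - \left(10 - 2 \cdot 3^{2}\right)\right) = 67 \left(\left(-3 + 15\right) + \left(-10 + 2 \cdot 9\right)\right) = 67 \left(12 + \left(-10 + 18\right)\right) = 67 \left(12 + 8\right) = 67 \cdot 20 = 1340$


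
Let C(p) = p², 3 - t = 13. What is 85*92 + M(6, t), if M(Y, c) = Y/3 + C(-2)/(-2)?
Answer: 7820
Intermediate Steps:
t = -10 (t = 3 - 1*13 = 3 - 13 = -10)
M(Y, c) = -2 + Y/3 (M(Y, c) = Y/3 + (-2)²/(-2) = Y*(⅓) + 4*(-½) = Y/3 - 2 = -2 + Y/3)
85*92 + M(6, t) = 85*92 + (-2 + (⅓)*6) = 7820 + (-2 + 2) = 7820 + 0 = 7820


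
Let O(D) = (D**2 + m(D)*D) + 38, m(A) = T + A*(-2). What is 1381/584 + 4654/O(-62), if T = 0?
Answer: 1269075/1111352 ≈ 1.1419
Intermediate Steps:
m(A) = -2*A (m(A) = 0 + A*(-2) = 0 - 2*A = -2*A)
O(D) = 38 - D**2 (O(D) = (D**2 + (-2*D)*D) + 38 = (D**2 - 2*D**2) + 38 = -D**2 + 38 = 38 - D**2)
1381/584 + 4654/O(-62) = 1381/584 + 4654/(38 - 1*(-62)**2) = 1381*(1/584) + 4654/(38 - 1*3844) = 1381/584 + 4654/(38 - 3844) = 1381/584 + 4654/(-3806) = 1381/584 + 4654*(-1/3806) = 1381/584 - 2327/1903 = 1269075/1111352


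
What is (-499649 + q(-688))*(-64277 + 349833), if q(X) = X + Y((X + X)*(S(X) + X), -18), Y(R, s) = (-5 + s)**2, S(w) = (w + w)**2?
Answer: -142723173248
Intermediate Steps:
S(w) = 4*w**2 (S(w) = (2*w)**2 = 4*w**2)
q(X) = 529 + X (q(X) = X + (-5 - 18)**2 = X + (-23)**2 = X + 529 = 529 + X)
(-499649 + q(-688))*(-64277 + 349833) = (-499649 + (529 - 688))*(-64277 + 349833) = (-499649 - 159)*285556 = -499808*285556 = -142723173248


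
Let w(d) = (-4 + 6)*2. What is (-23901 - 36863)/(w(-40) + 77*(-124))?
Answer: 15191/2386 ≈ 6.3667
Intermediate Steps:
w(d) = 4 (w(d) = 2*2 = 4)
(-23901 - 36863)/(w(-40) + 77*(-124)) = (-23901 - 36863)/(4 + 77*(-124)) = -60764/(4 - 9548) = -60764/(-9544) = -60764*(-1/9544) = 15191/2386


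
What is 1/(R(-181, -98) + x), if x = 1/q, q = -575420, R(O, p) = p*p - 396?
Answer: 575420/5298467359 ≈ 0.00010860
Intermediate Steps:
R(O, p) = -396 + p**2 (R(O, p) = p**2 - 396 = -396 + p**2)
x = -1/575420 (x = 1/(-575420) = -1/575420 ≈ -1.7379e-6)
1/(R(-181, -98) + x) = 1/((-396 + (-98)**2) - 1/575420) = 1/((-396 + 9604) - 1/575420) = 1/(9208 - 1/575420) = 1/(5298467359/575420) = 575420/5298467359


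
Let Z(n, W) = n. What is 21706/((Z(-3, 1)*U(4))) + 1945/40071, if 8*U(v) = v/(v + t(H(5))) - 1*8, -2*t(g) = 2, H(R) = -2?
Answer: 1739571977/200355 ≈ 8682.5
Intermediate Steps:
t(g) = -1 (t(g) = -1/2*2 = -1)
U(v) = -1 + v/(8*(-1 + v)) (U(v) = (v/(v - 1) - 1*8)/8 = (v/(-1 + v) - 8)/8 = (-8 + v/(-1 + v))/8 = -1 + v/(8*(-1 + v)))
21706/((Z(-3, 1)*U(4))) + 1945/40071 = 21706/((-3*(8 - 7*4)/(8*(-1 + 4)))) + 1945/40071 = 21706/((-3*(8 - 28)/(8*3))) + 1945*(1/40071) = 21706/((-3*(-20)/(8*3))) + 1945/40071 = 21706/((-3*(-5/6))) + 1945/40071 = 21706/(5/2) + 1945/40071 = 21706*(2/5) + 1945/40071 = 43412/5 + 1945/40071 = 1739571977/200355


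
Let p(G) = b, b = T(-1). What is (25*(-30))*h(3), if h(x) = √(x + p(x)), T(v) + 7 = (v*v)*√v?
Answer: -750*√(-4 + I) ≈ -186.07 - 1511.5*I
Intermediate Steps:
T(v) = -7 + v^(5/2) (T(v) = -7 + (v*v)*√v = -7 + v²*√v = -7 + v^(5/2))
b = -7 + I (b = -7 + (-1)^(5/2) = -7 + I ≈ -7.0 + 1.0*I)
p(G) = -7 + I
h(x) = √(-7 + I + x) (h(x) = √(x + (-7 + I)) = √(-7 + I + x))
(25*(-30))*h(3) = (25*(-30))*√(-7 + I + 3) = -750*√(-4 + I)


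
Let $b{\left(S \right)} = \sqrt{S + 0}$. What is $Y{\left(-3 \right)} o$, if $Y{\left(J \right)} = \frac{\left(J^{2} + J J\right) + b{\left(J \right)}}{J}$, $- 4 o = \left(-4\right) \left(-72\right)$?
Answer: $432 + 24 i \sqrt{3} \approx 432.0 + 41.569 i$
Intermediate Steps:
$b{\left(S \right)} = \sqrt{S}$
$o = -72$ ($o = - \frac{\left(-4\right) \left(-72\right)}{4} = \left(- \frac{1}{4}\right) 288 = -72$)
$Y{\left(J \right)} = \frac{\sqrt{J} + 2 J^{2}}{J}$ ($Y{\left(J \right)} = \frac{\left(J^{2} + J J\right) + \sqrt{J}}{J} = \frac{\left(J^{2} + J^{2}\right) + \sqrt{J}}{J} = \frac{2 J^{2} + \sqrt{J}}{J} = \frac{\sqrt{J} + 2 J^{2}}{J}$)
$Y{\left(-3 \right)} o = \left(\frac{1}{\sqrt{-3}} + 2 \left(-3\right)\right) \left(-72\right) = \left(- \frac{i \sqrt{3}}{3} - 6\right) \left(-72\right) = \left(-6 - \frac{i \sqrt{3}}{3}\right) \left(-72\right) = 432 + 24 i \sqrt{3}$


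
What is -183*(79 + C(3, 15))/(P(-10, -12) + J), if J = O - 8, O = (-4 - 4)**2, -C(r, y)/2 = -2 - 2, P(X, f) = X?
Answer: -15921/46 ≈ -346.11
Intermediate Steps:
C(r, y) = 8 (C(r, y) = -2*(-2 - 2) = -2*(-4) = 8)
O = 64 (O = (-8)**2 = 64)
J = 56 (J = 64 - 8 = 56)
-183*(79 + C(3, 15))/(P(-10, -12) + J) = -183*(79 + 8)/(-10 + 56) = -15921/46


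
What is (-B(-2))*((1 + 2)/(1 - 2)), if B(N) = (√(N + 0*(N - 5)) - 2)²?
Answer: 6 - 12*I*√2 ≈ 6.0 - 16.971*I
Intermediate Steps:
B(N) = (-2 + √N)² (B(N) = (√(N + 0*(-5 + N)) - 2)² = (√(N + 0) - 2)² = (√N - 2)² = (-2 + √N)²)
(-B(-2))*((1 + 2)/(1 - 2)) = (-(-2 + √(-2))²)*((1 + 2)/(1 - 2)) = (-(-2 + I*√2)²)*(3/(-1)) = (-(-2 + I*√2)²)*(3*(-1)) = -(-2 + I*√2)²*(-3) = 3*(-2 + I*√2)²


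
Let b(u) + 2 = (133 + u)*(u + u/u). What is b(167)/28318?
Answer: 25199/14159 ≈ 1.7797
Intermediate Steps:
b(u) = -2 + (1 + u)*(133 + u) (b(u) = -2 + (133 + u)*(u + u/u) = -2 + (133 + u)*(u + 1) = -2 + (133 + u)*(1 + u) = -2 + (1 + u)*(133 + u))
b(167)/28318 = (131 + 167² + 134*167)/28318 = (131 + 27889 + 22378)*(1/28318) = 50398*(1/28318) = 25199/14159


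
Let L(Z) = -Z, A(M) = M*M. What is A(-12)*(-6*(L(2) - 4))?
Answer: 5184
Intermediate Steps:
A(M) = M**2
A(-12)*(-6*(L(2) - 4)) = (-12)**2*(-6*(-1*2 - 4)) = 144*(-6*(-2 - 4)) = 144*(-6*(-6)) = 144*36 = 5184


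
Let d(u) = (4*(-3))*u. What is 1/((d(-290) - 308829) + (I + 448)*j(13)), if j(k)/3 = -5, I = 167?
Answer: -1/314574 ≈ -3.1789e-6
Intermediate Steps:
j(k) = -15 (j(k) = 3*(-5) = -15)
d(u) = -12*u
1/((d(-290) - 308829) + (I + 448)*j(13)) = 1/((-12*(-290) - 308829) + (167 + 448)*(-15)) = 1/((3480 - 308829) + 615*(-15)) = 1/(-305349 - 9225) = 1/(-314574) = -1/314574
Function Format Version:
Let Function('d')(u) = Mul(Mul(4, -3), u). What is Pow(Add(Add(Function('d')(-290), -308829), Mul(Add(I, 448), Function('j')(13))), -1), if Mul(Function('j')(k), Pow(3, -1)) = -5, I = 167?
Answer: Rational(-1, 314574) ≈ -3.1789e-6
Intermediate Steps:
Function('j')(k) = -15 (Function('j')(k) = Mul(3, -5) = -15)
Function('d')(u) = Mul(-12, u)
Pow(Add(Add(Function('d')(-290), -308829), Mul(Add(I, 448), Function('j')(13))), -1) = Pow(Add(Add(Mul(-12, -290), -308829), Mul(Add(167, 448), -15)), -1) = Pow(Add(Add(3480, -308829), Mul(615, -15)), -1) = Pow(Add(-305349, -9225), -1) = Pow(-314574, -1) = Rational(-1, 314574)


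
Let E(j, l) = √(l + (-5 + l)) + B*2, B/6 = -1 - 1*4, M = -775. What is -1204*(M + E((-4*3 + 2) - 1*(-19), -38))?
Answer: 1005340 - 10836*I ≈ 1.0053e+6 - 10836.0*I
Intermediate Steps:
B = -30 (B = 6*(-1 - 1*4) = 6*(-1 - 4) = 6*(-5) = -30)
E(j, l) = -60 + √(-5 + 2*l) (E(j, l) = √(l + (-5 + l)) - 30*2 = √(-5 + 2*l) - 60 = -60 + √(-5 + 2*l))
-1204*(M + E((-4*3 + 2) - 1*(-19), -38)) = -1204*(-775 + (-60 + √(-5 + 2*(-38)))) = -1204*(-775 + (-60 + √(-5 - 76))) = -1204*(-775 + (-60 + √(-81))) = -1204*(-775 + (-60 + 9*I)) = -1204*(-835 + 9*I) = 1005340 - 10836*I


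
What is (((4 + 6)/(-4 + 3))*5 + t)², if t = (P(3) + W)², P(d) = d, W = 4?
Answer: 1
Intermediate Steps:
t = 49 (t = (3 + 4)² = 7² = 49)
(((4 + 6)/(-4 + 3))*5 + t)² = (((4 + 6)/(-4 + 3))*5 + 49)² = ((10/(-1))*5 + 49)² = ((10*(-1))*5 + 49)² = (-10*5 + 49)² = (-50 + 49)² = (-1)² = 1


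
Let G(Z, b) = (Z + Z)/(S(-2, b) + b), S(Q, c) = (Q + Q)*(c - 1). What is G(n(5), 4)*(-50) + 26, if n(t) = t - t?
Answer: 26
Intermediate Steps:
n(t) = 0
S(Q, c) = 2*Q*(-1 + c) (S(Q, c) = (2*Q)*(-1 + c) = 2*Q*(-1 + c))
G(Z, b) = 2*Z/(4 - 3*b) (G(Z, b) = (Z + Z)/(2*(-2)*(-1 + b) + b) = (2*Z)/((4 - 4*b) + b) = (2*Z)/(4 - 3*b) = 2*Z/(4 - 3*b))
G(n(5), 4)*(-50) + 26 = (2*0/(4 - 3*4))*(-50) + 26 = (2*0/(4 - 12))*(-50) + 26 = (2*0/(-8))*(-50) + 26 = (2*0*(-⅛))*(-50) + 26 = 0*(-50) + 26 = 0 + 26 = 26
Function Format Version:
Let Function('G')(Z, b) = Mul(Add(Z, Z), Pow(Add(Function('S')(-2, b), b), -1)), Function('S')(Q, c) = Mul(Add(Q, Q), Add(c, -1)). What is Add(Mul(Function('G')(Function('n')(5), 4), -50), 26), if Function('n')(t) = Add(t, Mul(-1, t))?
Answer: 26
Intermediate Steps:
Function('n')(t) = 0
Function('S')(Q, c) = Mul(2, Q, Add(-1, c)) (Function('S')(Q, c) = Mul(Mul(2, Q), Add(-1, c)) = Mul(2, Q, Add(-1, c)))
Function('G')(Z, b) = Mul(2, Z, Pow(Add(4, Mul(-3, b)), -1)) (Function('G')(Z, b) = Mul(Add(Z, Z), Pow(Add(Mul(2, -2, Add(-1, b)), b), -1)) = Mul(Mul(2, Z), Pow(Add(Add(4, Mul(-4, b)), b), -1)) = Mul(Mul(2, Z), Pow(Add(4, Mul(-3, b)), -1)) = Mul(2, Z, Pow(Add(4, Mul(-3, b)), -1)))
Add(Mul(Function('G')(Function('n')(5), 4), -50), 26) = Add(Mul(Mul(2, 0, Pow(Add(4, Mul(-3, 4)), -1)), -50), 26) = Add(Mul(Mul(2, 0, Pow(Add(4, -12), -1)), -50), 26) = Add(Mul(Mul(2, 0, Pow(-8, -1)), -50), 26) = Add(Mul(Mul(2, 0, Rational(-1, 8)), -50), 26) = Add(Mul(0, -50), 26) = Add(0, 26) = 26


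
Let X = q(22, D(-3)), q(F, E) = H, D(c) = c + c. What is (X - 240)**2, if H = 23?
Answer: 47089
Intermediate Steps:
D(c) = 2*c
q(F, E) = 23
X = 23
(X - 240)**2 = (23 - 240)**2 = (-217)**2 = 47089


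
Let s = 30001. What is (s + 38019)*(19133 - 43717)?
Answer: -1672203680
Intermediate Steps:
(s + 38019)*(19133 - 43717) = (30001 + 38019)*(19133 - 43717) = 68020*(-24584) = -1672203680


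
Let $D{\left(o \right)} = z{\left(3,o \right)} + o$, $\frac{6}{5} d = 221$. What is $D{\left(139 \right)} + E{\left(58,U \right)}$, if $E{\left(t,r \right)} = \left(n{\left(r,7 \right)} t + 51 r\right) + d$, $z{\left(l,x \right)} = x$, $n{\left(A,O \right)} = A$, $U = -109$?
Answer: $- \frac{68513}{6} \approx -11419.0$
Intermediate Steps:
$d = \frac{1105}{6}$ ($d = \frac{5}{6} \cdot 221 = \frac{1105}{6} \approx 184.17$)
$D{\left(o \right)} = 2 o$ ($D{\left(o \right)} = o + o = 2 o$)
$E{\left(t,r \right)} = \frac{1105}{6} + 51 r + r t$ ($E{\left(t,r \right)} = \left(r t + 51 r\right) + \frac{1105}{6} = \left(51 r + r t\right) + \frac{1105}{6} = \frac{1105}{6} + 51 r + r t$)
$D{\left(139 \right)} + E{\left(58,U \right)} = 2 \cdot 139 + \left(\frac{1105}{6} + 51 \left(-109\right) - 6322\right) = 278 - \frac{70181}{6} = - \frac{68513}{6}$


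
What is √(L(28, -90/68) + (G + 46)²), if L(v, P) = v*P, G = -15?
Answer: √267019/17 ≈ 30.396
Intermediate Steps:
L(v, P) = P*v
√(L(28, -90/68) + (G + 46)²) = √(-90/68*28 + (-15 + 46)²) = √(-90*1/68*28 + 31²) = √(-45/34*28 + 961) = √(-630/17 + 961) = √(15707/17) = √267019/17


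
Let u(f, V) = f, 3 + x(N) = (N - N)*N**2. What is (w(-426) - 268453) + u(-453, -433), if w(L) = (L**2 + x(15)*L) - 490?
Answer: -86642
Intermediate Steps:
x(N) = -3 (x(N) = -3 + (N - N)*N**2 = -3 + 0*N**2 = -3 + 0 = -3)
w(L) = -490 + L**2 - 3*L (w(L) = (L**2 - 3*L) - 490 = -490 + L**2 - 3*L)
(w(-426) - 268453) + u(-453, -433) = ((-490 + (-426)**2 - 3*(-426)) - 268453) - 453 = ((-490 + 181476 + 1278) - 268453) - 453 = (182264 - 268453) - 453 = -86189 - 453 = -86642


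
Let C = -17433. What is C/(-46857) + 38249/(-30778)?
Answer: -418560173/480721582 ≈ -0.87069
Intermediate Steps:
C/(-46857) + 38249/(-30778) = -17433/(-46857) + 38249/(-30778) = -17433*(-1/46857) + 38249*(-1/30778) = 5811/15619 - 38249/30778 = -418560173/480721582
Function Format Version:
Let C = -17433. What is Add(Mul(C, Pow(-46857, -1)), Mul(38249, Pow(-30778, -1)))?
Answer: Rational(-418560173, 480721582) ≈ -0.87069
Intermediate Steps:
Add(Mul(C, Pow(-46857, -1)), Mul(38249, Pow(-30778, -1))) = Add(Mul(-17433, Pow(-46857, -1)), Mul(38249, Pow(-30778, -1))) = Add(Mul(-17433, Rational(-1, 46857)), Mul(38249, Rational(-1, 30778))) = Add(Rational(5811, 15619), Rational(-38249, 30778)) = Rational(-418560173, 480721582)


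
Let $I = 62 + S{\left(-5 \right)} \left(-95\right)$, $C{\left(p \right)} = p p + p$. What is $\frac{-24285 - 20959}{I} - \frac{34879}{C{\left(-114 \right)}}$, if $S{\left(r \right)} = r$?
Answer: $- \frac{66840359}{768626} \approx -86.961$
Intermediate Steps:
$C{\left(p \right)} = p + p^{2}$ ($C{\left(p \right)} = p^{2} + p = p + p^{2}$)
$I = 537$ ($I = 62 - -475 = 62 + 475 = 537$)
$\frac{-24285 - 20959}{I} - \frac{34879}{C{\left(-114 \right)}} = \frac{-24285 - 20959}{537} - \frac{34879}{\left(-114\right) \left(1 - 114\right)} = \left(-45244\right) \frac{1}{537} - \frac{34879}{\left(-114\right) \left(-113\right)} = - \frac{45244}{537} - \frac{34879}{12882} = - \frac{66840359}{768626}$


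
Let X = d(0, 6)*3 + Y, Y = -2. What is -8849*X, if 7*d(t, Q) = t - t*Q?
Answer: 17698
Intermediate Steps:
d(t, Q) = t/7 - Q*t/7 (d(t, Q) = (t - t*Q)/7 = (t - Q*t)/7 = t/7 - Q*t/7)
X = -2 (X = ((⅐)*0*(1 - 1*6))*3 - 2 = ((⅐)*0*(1 - 6))*3 - 2 = ((⅐)*0*(-5))*3 - 2 = 0*3 - 2 = 0 - 2 = -2)
-8849*X = -8849*(-2) = 17698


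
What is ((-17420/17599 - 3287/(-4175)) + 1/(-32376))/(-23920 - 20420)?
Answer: 481847360537/105478355774268000 ≈ 4.5682e-6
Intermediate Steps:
((-17420/17599 - 3287/(-4175)) + 1/(-32376))/(-23920 - 20420) = ((-17420*1/17599 - 3287*(-1/4175)) - 1/32376)/(-44340) = ((-17420/17599 + 3287/4175) - 1/32376)*(-1/44340) = (-14880587/73475825 - 1/32376)*(-1/44340) = -481847360537/2378853310200*(-1/44340) = 481847360537/105478355774268000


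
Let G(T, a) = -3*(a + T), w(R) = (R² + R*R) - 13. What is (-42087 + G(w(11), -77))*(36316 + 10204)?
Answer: -1979100360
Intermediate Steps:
w(R) = -13 + 2*R² (w(R) = (R² + R²) - 13 = 2*R² - 13 = -13 + 2*R²)
G(T, a) = -3*T - 3*a (G(T, a) = -3*(T + a) = -3*T - 3*a)
(-42087 + G(w(11), -77))*(36316 + 10204) = (-42087 + (-3*(-13 + 2*11²) - 3*(-77)))*(36316 + 10204) = (-42087 + (-3*(-13 + 2*121) + 231))*46520 = (-42087 + (-3*(-13 + 242) + 231))*46520 = (-42087 + (-3*229 + 231))*46520 = (-42087 + (-687 + 231))*46520 = (-42087 - 456)*46520 = -42543*46520 = -1979100360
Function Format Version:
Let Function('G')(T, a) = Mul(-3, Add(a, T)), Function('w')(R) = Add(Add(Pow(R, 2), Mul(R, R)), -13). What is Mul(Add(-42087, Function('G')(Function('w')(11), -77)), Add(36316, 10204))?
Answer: -1979100360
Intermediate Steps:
Function('w')(R) = Add(-13, Mul(2, Pow(R, 2))) (Function('w')(R) = Add(Add(Pow(R, 2), Pow(R, 2)), -13) = Add(Mul(2, Pow(R, 2)), -13) = Add(-13, Mul(2, Pow(R, 2))))
Function('G')(T, a) = Add(Mul(-3, T), Mul(-3, a)) (Function('G')(T, a) = Mul(-3, Add(T, a)) = Add(Mul(-3, T), Mul(-3, a)))
Mul(Add(-42087, Function('G')(Function('w')(11), -77)), Add(36316, 10204)) = Mul(Add(-42087, Add(Mul(-3, Add(-13, Mul(2, Pow(11, 2)))), Mul(-3, -77))), Add(36316, 10204)) = Mul(Add(-42087, Add(Mul(-3, Add(-13, Mul(2, 121))), 231)), 46520) = Mul(Add(-42087, Add(Mul(-3, Add(-13, 242)), 231)), 46520) = Mul(Add(-42087, Add(Mul(-3, 229), 231)), 46520) = Mul(Add(-42087, Add(-687, 231)), 46520) = Mul(Add(-42087, -456), 46520) = Mul(-42543, 46520) = -1979100360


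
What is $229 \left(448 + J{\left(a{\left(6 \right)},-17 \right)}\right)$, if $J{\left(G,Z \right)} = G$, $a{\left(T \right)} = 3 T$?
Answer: $106714$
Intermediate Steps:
$229 \left(448 + J{\left(a{\left(6 \right)},-17 \right)}\right) = 229 \left(448 + 3 \cdot 6\right) = 229 \left(448 + 18\right) = 229 \cdot 466 = 106714$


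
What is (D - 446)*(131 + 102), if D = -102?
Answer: -127684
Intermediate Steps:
(D - 446)*(131 + 102) = (-102 - 446)*(131 + 102) = -548*233 = -127684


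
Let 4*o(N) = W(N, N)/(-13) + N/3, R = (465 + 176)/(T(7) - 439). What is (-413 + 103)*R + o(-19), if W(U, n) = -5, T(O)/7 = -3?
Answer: 772301/1794 ≈ 430.49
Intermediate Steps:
T(O) = -21 (T(O) = 7*(-3) = -21)
R = -641/460 (R = (465 + 176)/(-21 - 439) = 641/(-460) = 641*(-1/460) = -641/460 ≈ -1.3935)
o(N) = 5/52 + N/12 (o(N) = (-5/(-13) + N/3)/4 = (-5*(-1/13) + N*(⅓))/4 = (5/13 + N/3)/4 = 5/52 + N/12)
(-413 + 103)*R + o(-19) = (-413 + 103)*(-641/460) + (5/52 + (1/12)*(-19)) = -310*(-641/460) + (5/52 - 19/12) = 19871/46 - 58/39 = 772301/1794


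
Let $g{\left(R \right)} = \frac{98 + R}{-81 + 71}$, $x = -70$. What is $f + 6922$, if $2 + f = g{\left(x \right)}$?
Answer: $\frac{34586}{5} \approx 6917.2$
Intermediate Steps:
$g{\left(R \right)} = - \frac{49}{5} - \frac{R}{10}$ ($g{\left(R \right)} = \frac{98 + R}{-10} = \left(98 + R\right) \left(- \frac{1}{10}\right) = - \frac{49}{5} - \frac{R}{10}$)
$f = - \frac{24}{5}$ ($f = -2 - \frac{14}{5} = - \frac{24}{5} \approx -4.8$)
$f + 6922 = - \frac{24}{5} + 6922 = \frac{34586}{5}$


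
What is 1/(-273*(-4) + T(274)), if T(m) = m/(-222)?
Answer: 111/121075 ≈ 0.00091679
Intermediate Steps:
T(m) = -m/222 (T(m) = m*(-1/222) = -m/222)
1/(-273*(-4) + T(274)) = 1/(-273*(-4) - 1/222*274) = 1/(1092 - 137/111) = 1/(121075/111) = 111/121075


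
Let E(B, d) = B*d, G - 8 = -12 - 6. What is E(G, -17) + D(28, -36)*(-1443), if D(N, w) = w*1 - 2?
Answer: 55004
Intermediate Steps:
G = -10 (G = 8 + (-12 - 6) = 8 - 18 = -10)
D(N, w) = -2 + w (D(N, w) = w - 2 = -2 + w)
E(G, -17) + D(28, -36)*(-1443) = -10*(-17) + (-2 - 36)*(-1443) = 170 - 38*(-1443) = 170 + 54834 = 55004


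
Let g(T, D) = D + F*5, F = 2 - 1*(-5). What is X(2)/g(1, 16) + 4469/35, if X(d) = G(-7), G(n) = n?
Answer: 227674/1785 ≈ 127.55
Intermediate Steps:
F = 7 (F = 2 + 5 = 7)
g(T, D) = 35 + D (g(T, D) = D + 7*5 = D + 35 = 35 + D)
X(d) = -7
X(2)/g(1, 16) + 4469/35 = -7/(35 + 16) + 4469/35 = -7/51 + 4469*(1/35) = -7*1/51 + 4469/35 = -7/51 + 4469/35 = 227674/1785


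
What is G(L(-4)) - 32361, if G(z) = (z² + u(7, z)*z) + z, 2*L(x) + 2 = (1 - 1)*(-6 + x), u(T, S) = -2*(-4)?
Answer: -32369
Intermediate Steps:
u(T, S) = 8
L(x) = -1 (L(x) = -1 + ((1 - 1)*(-6 + x))/2 = -1 + (0*(-6 + x))/2 = -1 + (½)*0 = -1 + 0 = -1)
G(z) = z² + 9*z (G(z) = (z² + 8*z) + z = z² + 9*z)
G(L(-4)) - 32361 = -(9 - 1) - 32361 = -1*8 - 32361 = -8 - 32361 = -32369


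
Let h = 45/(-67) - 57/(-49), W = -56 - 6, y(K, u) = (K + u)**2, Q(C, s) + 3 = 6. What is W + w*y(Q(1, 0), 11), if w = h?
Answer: 2302/67 ≈ 34.358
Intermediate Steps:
Q(C, s) = 3 (Q(C, s) = -3 + 6 = 3)
W = -62
h = 1614/3283 (h = 45*(-1/67) - 57*(-1/49) = -45/67 + 57/49 = 1614/3283 ≈ 0.49162)
w = 1614/3283 ≈ 0.49162
W + w*y(Q(1, 0), 11) = -62 + 1614*(3 + 11)**2/3283 = -62 + (1614/3283)*14**2 = -62 + (1614/3283)*196 = -62 + 6456/67 = 2302/67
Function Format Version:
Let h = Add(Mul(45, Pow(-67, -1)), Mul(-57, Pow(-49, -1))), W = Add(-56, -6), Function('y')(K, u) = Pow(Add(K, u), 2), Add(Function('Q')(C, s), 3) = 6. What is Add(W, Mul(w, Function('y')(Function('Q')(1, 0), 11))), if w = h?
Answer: Rational(2302, 67) ≈ 34.358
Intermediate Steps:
Function('Q')(C, s) = 3 (Function('Q')(C, s) = Add(-3, 6) = 3)
W = -62
h = Rational(1614, 3283) (h = Add(Mul(45, Rational(-1, 67)), Mul(-57, Rational(-1, 49))) = Add(Rational(-45, 67), Rational(57, 49)) = Rational(1614, 3283) ≈ 0.49162)
w = Rational(1614, 3283) ≈ 0.49162
Add(W, Mul(w, Function('y')(Function('Q')(1, 0), 11))) = Add(-62, Mul(Rational(1614, 3283), Pow(Add(3, 11), 2))) = Add(-62, Mul(Rational(1614, 3283), Pow(14, 2))) = Add(-62, Mul(Rational(1614, 3283), 196)) = Add(-62, Rational(6456, 67)) = Rational(2302, 67)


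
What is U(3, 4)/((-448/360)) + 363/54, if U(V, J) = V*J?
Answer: -184/63 ≈ -2.9206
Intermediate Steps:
U(V, J) = J*V
U(3, 4)/((-448/360)) + 363/54 = (4*3)/((-448/360)) + 363/54 = 12/((-448*1/360)) + 363*(1/54) = 12/(-56/45) + 121/18 = 12*(-45/56) + 121/18 = -135/14 + 121/18 = -184/63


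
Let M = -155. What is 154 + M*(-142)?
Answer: 22164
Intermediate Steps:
154 + M*(-142) = 154 - 155*(-142) = 154 + 22010 = 22164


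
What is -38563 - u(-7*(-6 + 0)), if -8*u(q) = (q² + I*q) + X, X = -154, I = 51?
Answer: -38094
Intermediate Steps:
u(q) = 77/4 - 51*q/8 - q²/8 (u(q) = -((q² + 51*q) - 154)/8 = -(-154 + q² + 51*q)/8 = 77/4 - 51*q/8 - q²/8)
-38563 - u(-7*(-6 + 0)) = -38563 - (77/4 - (-357)*(-6 + 0)/8 - 49*(-6 + 0)²/8) = -38563 - (77/4 - (-357)*(-6)/8 - (-7*(-6))²/8) = -38563 - (77/4 - 51/8*42 - ⅛*42²) = -38563 - (77/4 - 1071/4 - ⅛*1764) = -38563 - (77/4 - 1071/4 - 441/2) = -38563 - 1*(-469) = -38563 + 469 = -38094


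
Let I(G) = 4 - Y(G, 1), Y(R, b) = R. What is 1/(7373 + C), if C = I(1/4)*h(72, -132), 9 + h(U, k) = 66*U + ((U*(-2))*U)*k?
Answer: 4/20629277 ≈ 1.9390e-7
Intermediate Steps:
h(U, k) = -9 + 66*U - 2*k*U**2 (h(U, k) = -9 + (66*U + ((U*(-2))*U)*k) = -9 + (66*U + ((-2*U)*U)*k) = -9 + (66*U + (-2*U**2)*k) = -9 + (66*U - 2*k*U**2) = -9 + 66*U - 2*k*U**2)
I(G) = 4 - G
C = 20599785/4 (C = (4 - 1/4)*(-9 + 66*72 - 2*(-132)*72**2) = (4 - 1*1/4)*(-9 + 4752 - 2*(-132)*5184) = (4 - 1/4)*(-9 + 4752 + 1368576) = (15/4)*1373319 = 20599785/4 ≈ 5.1499e+6)
1/(7373 + C) = 1/(7373 + 20599785/4) = 1/(20629277/4) = 4/20629277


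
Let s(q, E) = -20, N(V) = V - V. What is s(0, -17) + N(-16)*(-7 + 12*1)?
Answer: -20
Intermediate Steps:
N(V) = 0
s(0, -17) + N(-16)*(-7 + 12*1) = -20 + 0*(-7 + 12*1) = -20 + 0*(-7 + 12) = -20 + 0*5 = -20 + 0 = -20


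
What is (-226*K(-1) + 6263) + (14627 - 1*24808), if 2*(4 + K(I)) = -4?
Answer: -2562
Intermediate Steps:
K(I) = -6 (K(I) = -4 + (½)*(-4) = -4 - 2 = -6)
(-226*K(-1) + 6263) + (14627 - 1*24808) = (-226*(-6) + 6263) + (14627 - 1*24808) = (1356 + 6263) + (14627 - 24808) = 7619 - 10181 = -2562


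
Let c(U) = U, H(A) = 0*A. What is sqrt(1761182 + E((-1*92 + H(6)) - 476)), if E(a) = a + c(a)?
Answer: sqrt(1760046) ≈ 1326.7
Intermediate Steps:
H(A) = 0
E(a) = 2*a (E(a) = a + a = 2*a)
sqrt(1761182 + E((-1*92 + H(6)) - 476)) = sqrt(1761182 + 2*((-1*92 + 0) - 476)) = sqrt(1761182 + 2*((-92 + 0) - 476)) = sqrt(1761182 + 2*(-92 - 476)) = sqrt(1761182 + 2*(-568)) = sqrt(1761182 - 1136) = sqrt(1760046)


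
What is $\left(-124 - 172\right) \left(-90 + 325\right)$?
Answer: $-69560$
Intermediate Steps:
$\left(-124 - 172\right) \left(-90 + 325\right) = \left(-124 - 172\right) 235 = \left(-296\right) 235 = -69560$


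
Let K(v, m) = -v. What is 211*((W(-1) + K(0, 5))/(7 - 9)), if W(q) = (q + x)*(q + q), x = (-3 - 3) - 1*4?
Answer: -2321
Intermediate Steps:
x = -10 (x = -6 - 4 = -10)
W(q) = 2*q*(-10 + q) (W(q) = (q - 10)*(q + q) = (-10 + q)*(2*q) = 2*q*(-10 + q))
211*((W(-1) + K(0, 5))/(7 - 9)) = 211*((2*(-1)*(-10 - 1) - 1*0)/(7 - 9)) = 211*((2*(-1)*(-11) + 0)/(-2)) = 211*((22 + 0)*(-½)) = 211*(22*(-½)) = 211*(-11) = -2321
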